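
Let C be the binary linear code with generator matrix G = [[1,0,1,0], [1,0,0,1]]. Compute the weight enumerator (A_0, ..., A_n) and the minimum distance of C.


Weight distribution: A_0 = 1, A_2 = 3. Minimum distance d = 2.

Enumerate all 2^2 = 4 messages m ∈ F_2^2.
For each, compute codeword c = mG in F_2^4, then tally its weight.
  m = 00 → c = 0000, weight = 0.
  m = 10 → c = 1010, weight = 2.
  m = 01 → c = 1001, weight = 2.
  m = 11 → c = 0011, weight = 2.
Tally weights:
  weight 0: 1 codewords.
  weight 2: 3 codewords.
Minimum distance d = smallest w > 0 with A_w > 0 = 2.
Sanity: Σ A_w = 4 = 2^2 = 4 ✓.


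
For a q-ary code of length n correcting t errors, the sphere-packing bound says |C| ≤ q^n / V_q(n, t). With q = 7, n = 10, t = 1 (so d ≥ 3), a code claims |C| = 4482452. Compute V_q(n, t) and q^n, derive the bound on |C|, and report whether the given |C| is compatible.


V_q(n, t) = 61, q^n = 282475249, Hamming bound = 4630741, |C| = 4482452 ≤ bound (satisfied).

Step 1: Compute V_q(n, t) = Σ_{j=0}^1 C(n, j) (q−1)^j.
  j = 0: C(10,0)·(6)^0 = 1·1 = 1.
  j = 1: C(10,1)·(6)^1 = 10·6 = 60.
  V_q(n, t) = 1 + 60 = 61.
Step 2: q^n = 7^10 = 282475249.
Step 3: Hamming bound ⌊q^n / V_q(n,t)⌋ = ⌊282475249/61⌋ = 4630741.
Step 4: Compare |C| = 4482452 to 4630741: satisfied.
The claimed |C| lies below the Hamming bound.


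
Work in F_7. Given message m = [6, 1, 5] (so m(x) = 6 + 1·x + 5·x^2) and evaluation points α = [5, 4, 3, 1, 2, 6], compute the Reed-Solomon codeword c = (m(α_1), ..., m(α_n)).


c = [3, 6, 5, 5, 0, 3]

Message polynomial: m(x) = 6 + 1·x + 5·x^2 (mod 7).
For each evaluation point α_i, compute m(α_i) mod 7:
  α_1 = 5: Horner steps 5 → 5 → 3, so m(5) = 3.
  α_2 = 4: Horner steps 5 → 0 → 6, so m(4) = 6.
  α_3 = 3: Horner steps 5 → 2 → 5, so m(3) = 5.
  α_4 = 1: Horner steps 5 → 6 → 5, so m(1) = 5.
  α_5 = 2: Horner steps 5 → 4 → 0, so m(2) = 0.
  α_6 = 6: Horner steps 5 → 3 → 3, so m(6) = 3.
Codeword c = [3, 6, 5, 5, 0, 3] ∈ F_7^6.


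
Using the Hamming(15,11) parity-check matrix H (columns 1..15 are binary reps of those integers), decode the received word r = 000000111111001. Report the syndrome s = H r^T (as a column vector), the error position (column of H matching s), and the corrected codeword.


s = (0, 1, 0, 0)^T, error position = 4, corrected codeword c = 000100111111001

Compute s = H r^T mod 2 one row at a time:
  s_1 = 1 + 1 + 1 + 1 + 1 + 0 + 0 + 1 = 6 ≡ 0 (mod 2).
  s_2 = 0 + 0 + 0 + 1 + 1 + 0 + 0 + 1 = 3 ≡ 1 (mod 2).
  s_3 = 0 + 0 + 0 + 1 + 1 + 1 + 0 + 1 = 4 ≡ 0 (mod 2).
  s_4 = 0 + 0 + 0 + 1 + 1 + 1 + 0 + 1 = 4 ≡ 0 (mod 2).
s = (0, 1, 0, 0)^T — this equals column 4 of H (binary 0100), so error is at position 4.
Correct: flip bit 4 of r = 000000111111001 to get c = 000100111111001.


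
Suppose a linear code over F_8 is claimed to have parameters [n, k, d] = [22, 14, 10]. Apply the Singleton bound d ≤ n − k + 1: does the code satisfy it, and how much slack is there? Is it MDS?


Singleton RHS = n − k + 1 = 9, slack = -1, bound violated (no such code; not MDS).

Singleton bound: d ≤ n − k + 1.
Here n = 22, k = 14, so n − k + 1 = 9.
Given d = 10, check d ≤ 9: NO.
Slack = (n − k + 1) − d = -1.
The slack is negative: d = 10 exceeds n − k + 1 = 9 by 1, so the Singleton bound is violated and no linear [22, 14, 10]_8 code can exist. In particular it is not MDS (MDS requires d = n − k + 1 exactly).
Description: the claimed parameters are [22, 14, 10]_8; such a code would be impossible (violates the Singleton bound).


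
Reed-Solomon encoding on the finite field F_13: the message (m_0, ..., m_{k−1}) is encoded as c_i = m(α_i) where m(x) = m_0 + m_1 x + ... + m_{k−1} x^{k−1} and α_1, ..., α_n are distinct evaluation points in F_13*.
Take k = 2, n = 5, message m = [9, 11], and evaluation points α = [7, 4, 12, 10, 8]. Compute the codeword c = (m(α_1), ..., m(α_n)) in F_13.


c = [8, 1, 11, 2, 6]

Message polynomial: m(x) = 9 + 11·x (mod 13).
For each evaluation point α_i, compute m(α_i) mod 13:
  α_1 = 7: Horner steps 11 → 8, so m(7) = 8.
  α_2 = 4: Horner steps 11 → 1, so m(4) = 1.
  α_3 = 12: Horner steps 11 → 11, so m(12) = 11.
  α_4 = 10: Horner steps 11 → 2, so m(10) = 2.
  α_5 = 8: Horner steps 11 → 6, so m(8) = 6.
Codeword c = [8, 1, 11, 2, 6] ∈ F_13^5.


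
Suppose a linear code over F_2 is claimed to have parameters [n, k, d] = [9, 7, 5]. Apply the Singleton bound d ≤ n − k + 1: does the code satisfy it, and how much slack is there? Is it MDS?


Singleton RHS = n − k + 1 = 3, slack = -2, bound violated (no such code; not MDS).

Singleton bound: d ≤ n − k + 1.
Here n = 9, k = 7, so n − k + 1 = 3.
Given d = 5, check d ≤ 3: NO.
Slack = (n − k + 1) − d = -2.
The slack is negative: d = 5 exceeds n − k + 1 = 3 by 2, so the Singleton bound is violated and no linear [9, 7, 5]_2 code can exist. In particular it is not MDS (MDS requires d = n − k + 1 exactly).
Description: the claimed parameters are [9, 7, 5]_2; such a code would be impossible (violates the Singleton bound).


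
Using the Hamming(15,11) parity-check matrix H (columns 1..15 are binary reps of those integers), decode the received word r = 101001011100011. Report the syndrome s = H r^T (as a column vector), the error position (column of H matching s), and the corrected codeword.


s = (1, 1, 1, 0)^T, error position = 14, corrected codeword c = 101001011100001

Compute s = H r^T mod 2 one row at a time:
  s_1 = 1 + 1 + 1 + 0 + 0 + 0 + 1 + 1 = 5 ≡ 1 (mod 2).
  s_2 = 0 + 0 + 1 + 0 + 0 + 0 + 1 + 1 = 3 ≡ 1 (mod 2).
  s_3 = 0 + 1 + 1 + 0 + 1 + 0 + 1 + 1 = 5 ≡ 1 (mod 2).
  s_4 = 1 + 1 + 0 + 0 + 1 + 0 + 0 + 1 = 4 ≡ 0 (mod 2).
s = (1, 1, 1, 0)^T — this equals column 14 of H (binary 1110), so error is at position 14.
Correct: flip bit 14 of r = 101001011100011 to get c = 101001011100001.


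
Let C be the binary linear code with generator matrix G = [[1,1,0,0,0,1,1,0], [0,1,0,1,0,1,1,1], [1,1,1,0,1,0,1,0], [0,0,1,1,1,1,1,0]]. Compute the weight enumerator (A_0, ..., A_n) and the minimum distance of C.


Weight distribution: A_0 = 1, A_2 = 1, A_3 = 4, A_4 = 3, A_5 = 4, A_6 = 3. Minimum distance d = 2.

Enumerate all 2^4 = 16 messages m ∈ F_2^4.
For each, compute codeword c = mG in F_2^8, then tally its weight.
  m = 0000 → c = 00000000, weight = 0.
  m = 1000 → c = 11000110, weight = 4.
  m = 0100 → c = 01010111, weight = 5.
  m = 1100 → c = 10010001, weight = 3.
  m = 0010 → c = 11101010, weight = 5.
  m = 1010 → c = 00101100, weight = 3.
  m = 0110 → c = 10111101, weight = 6.
  m = 1110 → c = 01111011, weight = 6.
  m = 0001 → c = 00111110, weight = 5.
  m = 1001 → c = 11111000, weight = 5.
  m = 0101 → c = 01101001, weight = 4.
  m = 1101 → c = 10101111, weight = 6.
  m = 0011 → c = 11010100, weight = 4.
  m = 1011 → c = 00010010, weight = 2.
  m = 0111 → c = 10000011, weight = 3.
  m = 1111 → c = 01000101, weight = 3.
Tally weights:
  weight 0: 1 codewords.
  weight 2: 1 codewords.
  weight 3: 4 codewords.
  weight 4: 3 codewords.
  weight 5: 4 codewords.
  weight 6: 3 codewords.
Minimum distance d = smallest w > 0 with A_w > 0 = 2.
Sanity: Σ A_w = 16 = 2^4 = 16 ✓.


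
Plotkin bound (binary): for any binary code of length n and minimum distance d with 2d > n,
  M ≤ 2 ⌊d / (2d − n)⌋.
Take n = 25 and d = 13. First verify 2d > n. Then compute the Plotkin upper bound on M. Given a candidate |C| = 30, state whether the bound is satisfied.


Plotkin bound M ≤ 26; given |C| = 30 > bound (violated).

Check applicability: 2d = 26, n = 25.
2d − n = 1 > 0, so Plotkin applies.
Compute d/(2d−n) = 13/1 ≈ 13.0000.
⌊d/(2d−n)⌋ = 13.
Plotkin bound: M ≤ 2·13 = 26.
Given |C| = 30, check: VIOLATED.
This |C| is above the Plotkin bound, so no binary code with n = 25, d = 13 and 30 codewords exists.


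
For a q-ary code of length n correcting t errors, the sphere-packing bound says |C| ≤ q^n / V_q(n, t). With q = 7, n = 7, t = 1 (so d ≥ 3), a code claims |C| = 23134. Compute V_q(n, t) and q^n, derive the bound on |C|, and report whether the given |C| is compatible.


V_q(n, t) = 43, q^n = 823543, Hamming bound = 19152, |C| = 23134 > bound (violated).

Step 1: Compute V_q(n, t) = Σ_{j=0}^1 C(n, j) (q−1)^j.
  j = 0: C(7,0)·(6)^0 = 1·1 = 1.
  j = 1: C(7,1)·(6)^1 = 7·6 = 42.
  V_q(n, t) = 1 + 42 = 43.
Step 2: q^n = 7^7 = 823543.
Step 3: Hamming bound ⌊q^n / V_q(n,t)⌋ = ⌊823543/43⌋ = 19152.
Step 4: Compare |C| = 23134 to 19152: violated.
The claimed |C| lies above the Hamming bound, so no 7-ary code of length 7 with d ≥ 3 can have 23134 codewords.


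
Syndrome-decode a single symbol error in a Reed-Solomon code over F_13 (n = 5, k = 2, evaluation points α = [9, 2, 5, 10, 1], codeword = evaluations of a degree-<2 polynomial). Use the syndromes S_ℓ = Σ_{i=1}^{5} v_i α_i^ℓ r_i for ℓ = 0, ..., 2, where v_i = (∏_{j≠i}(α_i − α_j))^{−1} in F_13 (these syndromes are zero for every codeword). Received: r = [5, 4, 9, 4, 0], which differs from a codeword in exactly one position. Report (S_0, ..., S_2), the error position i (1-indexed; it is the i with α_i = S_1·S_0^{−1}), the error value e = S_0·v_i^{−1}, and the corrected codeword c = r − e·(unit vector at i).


S = (5, 10, 7), error at position 2, error magnitude e = 5, c = [5, 12, 9, 4, 0].

Step 1: column multipliers v_i = (∏_{j≠i}(α_i − α_j))^{−1} mod 13.
  i = 1 (α = 9): (9−2)(9−5)(9−10)(9−1) = 7·4·(−1)·8 = −224 ≡ 10, so v_1 = 10^{−1} = 4 (mod 13).
  i = 2 (α = 2): (2−9)(2−5)(2−10)(2−1) = (−7)·(−3)·(−8)·1 = −168 ≡ 1, so v_2 = 1^{−1} = 1 (mod 13).
  i = 3 (α = 5): (5−9)(5−2)(5−10)(5−1) = (−4)·3·(−5)·4 = 240 ≡ 6, so v_3 = 6^{−1} = 11 (mod 13).
  i = 4 (α = 10): (10−9)(10−2)(10−5)(10−1) = 1·8·5·9 = 360 ≡ 9, so v_4 = 9^{−1} = 3 (mod 13).
  i = 5 (α = 1): (1−9)(1−2)(1−5)(1−10) = (−8)·(−1)·(−4)·(−9) = 288 ≡ 2, so v_5 = 2^{−1} = 7 (mod 13).
  v = [4, 1, 11, 3, 7].
Step 2: syndromes of r = [5, 4, 9, 4, 0] (all sums mod 13).
  S_0 = Σ v_i r_i = 4·5 + 1·4 + 11·9 + 3·4 + 7·0 = 135 ≡ 5.
  S_1 = Σ v_i α_i r_i = 4·9·5 + 1·2·4 + 11·5·9 + 3·10·4 + 7·1·0 = 803 ≡ 10.
  α_i^2 mod 13 = [3, 4, 12, 9, 1].
  S_2 = Σ v_i α_i^2 r_i = 4·3·5 + 1·4·4 + 11·12·9 + 3·9·4 + 7·1·0 = 1372 ≡ 7.
  S = (5, 10, 7) ≠ 0, so r is not a codeword (an error is present).
Step 3: locate the error. For a single error e at position i, S_ℓ = v_i·e·α_i^ℓ, so α_err = S_1/S_0.
  S_0^{−1} = 5^{−1} = 8 (mod 13), so α_err = 10·8 = 80 ≡ 2 = α_2. Error position i = 2.
  Consistency check: S_2/S_1 = 7·4 = 28 ≡ 2 = α_err ✓ (single-error assumption holds).
Step 4: error magnitude e = S_0/v_2 = S_0·∏_{j≠2}(α_2 − α_j) = 5·1 = 5 ≡ 5 (mod 13).
Step 5: correct position 2: c_2 = r_2 − e = 4 − 5 ≡ 12 (mod 13). Hence c = [5, 12, 9, 4, 0].
  Check: interpolating c through the α_i gives m(x) = 1 + 12·x (degree < 2) with m(α_i) = c_i for every i, so c is indeed a codeword.


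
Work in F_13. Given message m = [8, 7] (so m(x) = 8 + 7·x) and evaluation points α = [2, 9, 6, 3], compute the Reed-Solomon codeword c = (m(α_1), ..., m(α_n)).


c = [9, 6, 11, 3]

Message polynomial: m(x) = 8 + 7·x (mod 13).
For each evaluation point α_i, compute m(α_i) mod 13:
  α_1 = 2: Horner steps 7 → 9, so m(2) = 9.
  α_2 = 9: Horner steps 7 → 6, so m(9) = 6.
  α_3 = 6: Horner steps 7 → 11, so m(6) = 11.
  α_4 = 3: Horner steps 7 → 3, so m(3) = 3.
Codeword c = [9, 6, 11, 3] ∈ F_13^4.


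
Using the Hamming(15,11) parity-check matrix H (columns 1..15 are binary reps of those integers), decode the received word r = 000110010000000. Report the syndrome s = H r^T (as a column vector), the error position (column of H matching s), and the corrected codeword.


s = (1, 0, 0, 1)^T, error position = 9, corrected codeword c = 000110011000000

Compute s = H r^T mod 2 one row at a time:
  s_1 = 1 + 0 + 0 + 0 + 0 + 0 + 0 + 0 = 1 ≡ 1 (mod 2).
  s_2 = 1 + 1 + 0 + 0 + 0 + 0 + 0 + 0 = 2 ≡ 0 (mod 2).
  s_3 = 0 + 0 + 0 + 0 + 0 + 0 + 0 + 0 = 0 ≡ 0 (mod 2).
  s_4 = 0 + 0 + 1 + 0 + 0 + 0 + 0 + 0 = 1 ≡ 1 (mod 2).
s = (1, 0, 0, 1)^T — this equals column 9 of H (binary 1001), so error is at position 9.
Correct: flip bit 9 of r = 000110010000000 to get c = 000110011000000.


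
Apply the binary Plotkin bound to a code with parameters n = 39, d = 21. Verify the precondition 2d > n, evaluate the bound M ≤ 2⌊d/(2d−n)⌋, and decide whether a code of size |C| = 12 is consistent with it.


Plotkin bound M ≤ 14; given |C| = 12 ≤ bound (satisfied).

Check applicability: 2d = 42, n = 39.
2d − n = 3 > 0, so Plotkin applies.
Compute d/(2d−n) = 21/3 ≈ 7.0000.
⌊d/(2d−n)⌋ = 7.
Plotkin bound: M ≤ 2·7 = 14.
Given |C| = 12, check: satisfied.
This |C| is below the Plotkin bound.


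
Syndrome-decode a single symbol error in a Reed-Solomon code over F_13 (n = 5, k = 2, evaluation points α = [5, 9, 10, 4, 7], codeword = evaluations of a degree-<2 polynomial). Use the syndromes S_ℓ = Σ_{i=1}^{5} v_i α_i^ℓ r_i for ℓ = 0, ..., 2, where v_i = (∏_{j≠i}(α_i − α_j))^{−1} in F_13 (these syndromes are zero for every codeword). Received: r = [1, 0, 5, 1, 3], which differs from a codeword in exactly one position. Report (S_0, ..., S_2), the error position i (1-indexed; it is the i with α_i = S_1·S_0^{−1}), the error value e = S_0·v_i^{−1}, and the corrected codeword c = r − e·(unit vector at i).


S = (5, 12, 8), error at position 1, error magnitude e = 8, c = [6, 0, 5, 1, 3].

Step 1: column multipliers v_i = (∏_{j≠i}(α_i − α_j))^{−1} mod 13.
  i = 1 (α = 5): (5−9)(5−10)(5−4)(5−7) = (−4)·(−5)·1·(−2) = −40 ≡ 12, so v_1 = 12^{−1} = 12 (mod 13).
  i = 2 (α = 9): (9−5)(9−10)(9−4)(9−7) = 4·(−1)·5·2 = −40 ≡ 12, so v_2 = 12^{−1} = 12 (mod 13).
  i = 3 (α = 10): (10−5)(10−9)(10−4)(10−7) = 5·1·6·3 = 90 ≡ 12, so v_3 = 12^{−1} = 12 (mod 13).
  i = 4 (α = 4): (4−5)(4−9)(4−10)(4−7) = (−1)·(−5)·(−6)·(−3) = 90 ≡ 12, so v_4 = 12^{−1} = 12 (mod 13).
  i = 5 (α = 7): (7−5)(7−9)(7−10)(7−4) = 2·(−2)·(−3)·3 = 36 ≡ 10, so v_5 = 10^{−1} = 4 (mod 13).
  v = [12, 12, 12, 12, 4].
Step 2: syndromes of r = [1, 0, 5, 1, 3] (all sums mod 13).
  S_0 = Σ v_i r_i = 12·1 + 12·0 + 12·5 + 12·1 + 4·3 = 96 ≡ 5.
  S_1 = Σ v_i α_i r_i = 12·5·1 + 12·9·0 + 12·10·5 + 12·4·1 + 4·7·3 = 792 ≡ 12.
  α_i^2 mod 13 = [12, 3, 9, 3, 10].
  S_2 = Σ v_i α_i^2 r_i = 12·12·1 + 12·3·0 + 12·9·5 + 12·3·1 + 4·10·3 = 840 ≡ 8.
  S = (5, 12, 8) ≠ 0, so r is not a codeword (an error is present).
Step 3: locate the error. For a single error e at position i, S_ℓ = v_i·e·α_i^ℓ, so α_err = S_1/S_0.
  S_0^{−1} = 5^{−1} = 8 (mod 13), so α_err = 12·8 = 96 ≡ 5 = α_1. Error position i = 1.
  Consistency check: S_2/S_1 = 8·12 = 96 ≡ 5 = α_err ✓ (single-error assumption holds).
Step 4: error magnitude e = S_0/v_1 = S_0·∏_{j≠1}(α_1 − α_j) = 5·12 = 60 ≡ 8 (mod 13).
Step 5: correct position 1: c_1 = r_1 − e = 1 − 8 ≡ 6 (mod 13). Hence c = [6, 0, 5, 1, 3].
  Check: interpolating c through the α_i gives m(x) = 7 + 5·x (degree < 2) with m(α_i) = c_i for every i, so c is indeed a codeword.


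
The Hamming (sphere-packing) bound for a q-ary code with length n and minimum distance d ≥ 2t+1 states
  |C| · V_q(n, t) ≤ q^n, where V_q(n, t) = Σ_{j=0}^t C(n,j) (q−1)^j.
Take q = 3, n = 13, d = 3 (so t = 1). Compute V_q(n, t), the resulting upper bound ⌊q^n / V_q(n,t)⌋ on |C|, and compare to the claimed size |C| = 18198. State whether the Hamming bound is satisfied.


V_q(n, t) = 27, q^n = 1594323, Hamming bound = 59049, |C| = 18198 ≤ bound (satisfied).

Step 1: Compute V_q(n, t) = Σ_{j=0}^1 C(n, j) (q−1)^j.
  j = 0: C(13,0)·(2)^0 = 1·1 = 1.
  j = 1: C(13,1)·(2)^1 = 13·2 = 26.
  V_q(n, t) = 1 + 26 = 27.
Step 2: q^n = 3^13 = 1594323.
Step 3: Hamming bound ⌊q^n / V_q(n,t)⌋ = ⌊1594323/27⌋ = 59049.
Step 4: Compare |C| = 18198 to 59049: satisfied.
The claimed |C| lies below the Hamming bound.


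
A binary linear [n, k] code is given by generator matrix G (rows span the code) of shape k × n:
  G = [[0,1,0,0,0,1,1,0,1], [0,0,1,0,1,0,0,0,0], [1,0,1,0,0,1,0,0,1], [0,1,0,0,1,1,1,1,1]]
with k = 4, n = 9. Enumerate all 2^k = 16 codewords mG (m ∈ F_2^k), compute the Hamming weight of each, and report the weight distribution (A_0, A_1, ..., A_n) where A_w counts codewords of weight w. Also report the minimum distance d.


Weight distribution: A_0 = 1, A_2 = 3, A_4 = 7, A_6 = 5. Minimum distance d = 2.

Enumerate all 2^4 = 16 messages m ∈ F_2^4.
For each, compute codeword c = mG in F_2^9, then tally its weight.
  m = 0000 → c = 000000000, weight = 0.
  m = 1000 → c = 010001101, weight = 4.
  m = 0100 → c = 001010000, weight = 2.
  m = 1100 → c = 011011101, weight = 6.
  m = 0010 → c = 101001001, weight = 4.
  m = 1010 → c = 111000100, weight = 4.
  m = 0110 → c = 100011001, weight = 4.
  m = 1110 → c = 110010100, weight = 4.
  m = 0001 → c = 010011111, weight = 6.
  m = 1001 → c = 000010010, weight = 2.
  m = 0101 → c = 011001111, weight = 6.
  m = 1101 → c = 001000010, weight = 2.
  m = 0011 → c = 111010110, weight = 6.
  m = 1011 → c = 101011011, weight = 6.
  m = 0111 → c = 110000110, weight = 4.
  m = 1111 → c = 100001011, weight = 4.
Tally weights:
  weight 0: 1 codewords.
  weight 2: 3 codewords.
  weight 4: 7 codewords.
  weight 6: 5 codewords.
Minimum distance d = smallest w > 0 with A_w > 0 = 2.
Sanity: Σ A_w = 16 = 2^4 = 16 ✓.


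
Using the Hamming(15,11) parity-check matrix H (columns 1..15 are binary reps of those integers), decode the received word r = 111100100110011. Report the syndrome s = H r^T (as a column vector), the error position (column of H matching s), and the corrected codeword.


s = (0, 0, 1, 1)^T, error position = 3, corrected codeword c = 110100100110011

Compute s = H r^T mod 2 one row at a time:
  s_1 = 0 + 0 + 1 + 1 + 0 + 0 + 1 + 1 = 4 ≡ 0 (mod 2).
  s_2 = 1 + 0 + 0 + 1 + 0 + 0 + 1 + 1 = 4 ≡ 0 (mod 2).
  s_3 = 1 + 1 + 0 + 1 + 1 + 1 + 1 + 1 = 7 ≡ 1 (mod 2).
  s_4 = 1 + 1 + 0 + 1 + 0 + 1 + 0 + 1 = 5 ≡ 1 (mod 2).
s = (0, 0, 1, 1)^T — this equals column 3 of H (binary 0011), so error is at position 3.
Correct: flip bit 3 of r = 111100100110011 to get c = 110100100110011.


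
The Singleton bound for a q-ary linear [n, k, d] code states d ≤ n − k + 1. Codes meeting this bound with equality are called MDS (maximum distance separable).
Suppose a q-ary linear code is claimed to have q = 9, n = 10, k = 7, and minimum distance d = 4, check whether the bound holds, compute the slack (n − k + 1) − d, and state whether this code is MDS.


Singleton RHS = n − k + 1 = 4, slack = 0, bound satisfied, MDS.

Singleton bound: d ≤ n − k + 1.
Here n = 10, k = 7, so n − k + 1 = 4.
Given d = 4, check d ≤ 4: YES.
Slack = (n − k + 1) − d = 0.
The code is MDS (slack = 0).
Description: the claimed parameters are [10, 7, 4]_9; such a code would be MDS (meets Singleton bound).


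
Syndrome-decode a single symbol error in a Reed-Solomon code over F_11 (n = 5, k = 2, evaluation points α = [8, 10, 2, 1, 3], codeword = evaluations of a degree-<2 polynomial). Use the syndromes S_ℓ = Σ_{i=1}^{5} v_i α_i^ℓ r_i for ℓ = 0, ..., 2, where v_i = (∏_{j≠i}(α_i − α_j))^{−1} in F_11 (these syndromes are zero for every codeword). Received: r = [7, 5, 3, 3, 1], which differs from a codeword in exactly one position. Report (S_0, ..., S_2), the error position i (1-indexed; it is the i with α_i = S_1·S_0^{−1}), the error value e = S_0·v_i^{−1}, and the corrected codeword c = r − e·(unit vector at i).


S = (8, 5, 10), error at position 3, error magnitude e = 1, c = [7, 5, 2, 3, 1].

Step 1: column multipliers v_i = (∏_{j≠i}(α_i − α_j))^{−1} mod 11.
  i = 1 (α = 8): (8−10)(8−2)(8−1)(8−3) = (−2)·6·7·5 = −420 ≡ 9, so v_1 = 9^{−1} = 5 (mod 11).
  i = 2 (α = 10): (10−8)(10−2)(10−1)(10−3) = 2·8·9·7 = 1008 ≡ 7, so v_2 = 7^{−1} = 8 (mod 11).
  i = 3 (α = 2): (2−8)(2−10)(2−1)(2−3) = (−6)·(−8)·1·(−1) = −48 ≡ 7, so v_3 = 7^{−1} = 8 (mod 11).
  i = 4 (α = 1): (1−8)(1−10)(1−2)(1−3) = (−7)·(−9)·(−1)·(−2) = 126 ≡ 5, so v_4 = 5^{−1} = 9 (mod 11).
  i = 5 (α = 3): (3−8)(3−10)(3−2)(3−1) = (−5)·(−7)·1·2 = 70 ≡ 4, so v_5 = 4^{−1} = 3 (mod 11).
  v = [5, 8, 8, 9, 3].
Step 2: syndromes of r = [7, 5, 3, 3, 1] (all sums mod 11).
  S_0 = Σ v_i r_i = 5·7 + 8·5 + 8·3 + 9·3 + 3·1 = 129 ≡ 8.
  S_1 = Σ v_i α_i r_i = 5·8·7 + 8·10·5 + 8·2·3 + 9·1·3 + 3·3·1 = 764 ≡ 5.
  α_i^2 mod 11 = [9, 1, 4, 1, 9].
  S_2 = Σ v_i α_i^2 r_i = 5·9·7 + 8·1·5 + 8·4·3 + 9·1·3 + 3·9·1 = 505 ≡ 10.
  S = (8, 5, 10) ≠ 0, so r is not a codeword (an error is present).
Step 3: locate the error. For a single error e at position i, S_ℓ = v_i·e·α_i^ℓ, so α_err = S_1/S_0.
  S_0^{−1} = 8^{−1} = 7 (mod 11), so α_err = 5·7 = 35 ≡ 2 = α_3. Error position i = 3.
  Consistency check: S_2/S_1 = 10·9 = 90 ≡ 2 = α_err ✓ (single-error assumption holds).
Step 4: error magnitude e = S_0/v_3 = S_0·∏_{j≠3}(α_3 − α_j) = 8·7 = 56 ≡ 1 (mod 11).
Step 5: correct position 3: c_3 = r_3 − e = 3 − 1 ≡ 2 (mod 11). Hence c = [7, 5, 2, 3, 1].
  Check: interpolating c through the α_i gives m(x) = 4 + 10·x (degree < 2) with m(α_i) = c_i for every i, so c is indeed a codeword.


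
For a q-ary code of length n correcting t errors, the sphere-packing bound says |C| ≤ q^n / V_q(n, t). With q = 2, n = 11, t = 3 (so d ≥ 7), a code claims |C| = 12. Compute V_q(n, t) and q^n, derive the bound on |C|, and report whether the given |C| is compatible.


V_q(n, t) = 232, q^n = 2048, Hamming bound = 8, |C| = 12 > bound (violated).

Step 1: Compute V_q(n, t) = Σ_{j=0}^3 C(n, j) (q−1)^j.
  j = 0: C(11,0)·(1)^0 = 1·1 = 1.
  j = 1: C(11,1)·(1)^1 = 11·1 = 11.
  j = 2: C(11,2)·(1)^2 = 55·1 = 55.
  j = 3: C(11,3)·(1)^3 = 165·1 = 165.
  V_q(n, t) = 1 + 11 + 55 + 165 = 232.
Step 2: q^n = 2^11 = 2048.
Step 3: Hamming bound ⌊q^n / V_q(n,t)⌋ = ⌊2048/232⌋ = 8.
Step 4: Compare |C| = 12 to 8: violated.
The claimed |C| lies above the Hamming bound, so no 2-ary code of length 11 with d ≥ 7 can have 12 codewords.


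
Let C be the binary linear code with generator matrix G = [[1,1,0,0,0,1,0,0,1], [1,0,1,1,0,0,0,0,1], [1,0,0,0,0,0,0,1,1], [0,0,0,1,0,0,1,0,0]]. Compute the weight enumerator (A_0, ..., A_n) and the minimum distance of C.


Weight distribution: A_0 = 1, A_2 = 1, A_3 = 4, A_4 = 5, A_5 = 2, A_6 = 1, A_7 = 2. Minimum distance d = 2.

Enumerate all 2^4 = 16 messages m ∈ F_2^4.
For each, compute codeword c = mG in F_2^9, then tally its weight.
  m = 0000 → c = 000000000, weight = 0.
  m = 1000 → c = 110001001, weight = 4.
  m = 0100 → c = 101100001, weight = 4.
  m = 1100 → c = 011101000, weight = 4.
  m = 0010 → c = 100000011, weight = 3.
  m = 1010 → c = 010001010, weight = 3.
  m = 0110 → c = 001100010, weight = 3.
  m = 1110 → c = 111101011, weight = 7.
  m = 0001 → c = 000100100, weight = 2.
  m = 1001 → c = 110101101, weight = 6.
  m = 0101 → c = 101000101, weight = 4.
  m = 1101 → c = 011001100, weight = 4.
  m = 0011 → c = 100100111, weight = 5.
  m = 1011 → c = 010101110, weight = 5.
  m = 0111 → c = 001000110, weight = 3.
  m = 1111 → c = 111001111, weight = 7.
Tally weights:
  weight 0: 1 codewords.
  weight 2: 1 codewords.
  weight 3: 4 codewords.
  weight 4: 5 codewords.
  weight 5: 2 codewords.
  weight 6: 1 codewords.
  weight 7: 2 codewords.
Minimum distance d = smallest w > 0 with A_w > 0 = 2.
Sanity: Σ A_w = 16 = 2^4 = 16 ✓.


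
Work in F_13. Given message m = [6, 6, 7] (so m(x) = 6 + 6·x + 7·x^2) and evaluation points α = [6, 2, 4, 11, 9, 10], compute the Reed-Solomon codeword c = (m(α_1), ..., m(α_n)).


c = [8, 7, 12, 9, 3, 12]

Message polynomial: m(x) = 6 + 6·x + 7·x^2 (mod 13).
For each evaluation point α_i, compute m(α_i) mod 13:
  α_1 = 6: Horner steps 7 → 9 → 8, so m(6) = 8.
  α_2 = 2: Horner steps 7 → 7 → 7, so m(2) = 7.
  α_3 = 4: Horner steps 7 → 8 → 12, so m(4) = 12.
  α_4 = 11: Horner steps 7 → 5 → 9, so m(11) = 9.
  α_5 = 9: Horner steps 7 → 4 → 3, so m(9) = 3.
  α_6 = 10: Horner steps 7 → 11 → 12, so m(10) = 12.
Codeword c = [8, 7, 12, 9, 3, 12] ∈ F_13^6.


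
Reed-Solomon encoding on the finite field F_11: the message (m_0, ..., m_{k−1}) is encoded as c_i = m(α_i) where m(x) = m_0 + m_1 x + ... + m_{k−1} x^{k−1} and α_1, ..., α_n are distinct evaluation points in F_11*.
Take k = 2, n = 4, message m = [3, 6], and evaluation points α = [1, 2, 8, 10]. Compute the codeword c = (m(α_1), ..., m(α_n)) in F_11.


c = [9, 4, 7, 8]

Message polynomial: m(x) = 3 + 6·x (mod 11).
For each evaluation point α_i, compute m(α_i) mod 11:
  α_1 = 1: Horner steps 6 → 9, so m(1) = 9.
  α_2 = 2: Horner steps 6 → 4, so m(2) = 4.
  α_3 = 8: Horner steps 6 → 7, so m(8) = 7.
  α_4 = 10: Horner steps 6 → 8, so m(10) = 8.
Codeword c = [9, 4, 7, 8] ∈ F_11^4.


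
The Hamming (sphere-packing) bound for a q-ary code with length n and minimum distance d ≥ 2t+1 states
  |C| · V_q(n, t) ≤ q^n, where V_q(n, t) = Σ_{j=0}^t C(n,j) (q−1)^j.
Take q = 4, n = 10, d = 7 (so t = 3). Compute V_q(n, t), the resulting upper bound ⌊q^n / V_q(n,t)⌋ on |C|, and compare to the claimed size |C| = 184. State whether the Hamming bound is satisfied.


V_q(n, t) = 3676, q^n = 1048576, Hamming bound = 285, |C| = 184 ≤ bound (satisfied).

Step 1: Compute V_q(n, t) = Σ_{j=0}^3 C(n, j) (q−1)^j.
  j = 0: C(10,0)·(3)^0 = 1·1 = 1.
  j = 1: C(10,1)·(3)^1 = 10·3 = 30.
  j = 2: C(10,2)·(3)^2 = 45·9 = 405.
  j = 3: C(10,3)·(3)^3 = 120·27 = 3240.
  V_q(n, t) = 1 + 30 + 405 + 3240 = 3676.
Step 2: q^n = 4^10 = 1048576.
Step 3: Hamming bound ⌊q^n / V_q(n,t)⌋ = ⌊1048576/3676⌋ = 285.
Step 4: Compare |C| = 184 to 285: satisfied.
The claimed |C| lies below the Hamming bound.


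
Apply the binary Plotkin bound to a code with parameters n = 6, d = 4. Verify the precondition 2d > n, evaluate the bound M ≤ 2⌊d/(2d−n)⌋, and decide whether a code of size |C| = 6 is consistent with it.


Plotkin bound M ≤ 4; given |C| = 6 > bound (violated).

Check applicability: 2d = 8, n = 6.
2d − n = 2 > 0, so Plotkin applies.
Compute d/(2d−n) = 4/2 ≈ 2.0000.
⌊d/(2d−n)⌋ = 2.
Plotkin bound: M ≤ 2·2 = 4.
Given |C| = 6, check: VIOLATED.
This |C| is above the Plotkin bound, so no binary code with n = 6, d = 4 and 6 codewords exists.


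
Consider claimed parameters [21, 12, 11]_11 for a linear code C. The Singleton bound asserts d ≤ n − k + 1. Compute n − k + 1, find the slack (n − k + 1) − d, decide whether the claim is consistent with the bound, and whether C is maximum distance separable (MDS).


Singleton RHS = n − k + 1 = 10, slack = -1, bound violated (no such code; not MDS).

Singleton bound: d ≤ n − k + 1.
Here n = 21, k = 12, so n − k + 1 = 10.
Given d = 11, check d ≤ 10: NO.
Slack = (n − k + 1) − d = -1.
The slack is negative: d = 11 exceeds n − k + 1 = 10 by 1, so the Singleton bound is violated and no linear [21, 12, 11]_11 code can exist. In particular it is not MDS (MDS requires d = n − k + 1 exactly).
Description: the claimed parameters are [21, 12, 11]_11; such a code would be impossible (violates the Singleton bound).


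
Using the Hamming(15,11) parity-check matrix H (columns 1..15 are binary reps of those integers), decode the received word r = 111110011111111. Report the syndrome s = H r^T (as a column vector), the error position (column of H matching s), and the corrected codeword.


s = (0, 0, 0, 1)^T, error position = 1, corrected codeword c = 011110011111111

Compute s = H r^T mod 2 one row at a time:
  s_1 = 1 + 1 + 1 + 1 + 1 + 1 + 1 + 1 = 8 ≡ 0 (mod 2).
  s_2 = 1 + 1 + 0 + 0 + 1 + 1 + 1 + 1 = 6 ≡ 0 (mod 2).
  s_3 = 1 + 1 + 0 + 0 + 1 + 1 + 1 + 1 = 6 ≡ 0 (mod 2).
  s_4 = 1 + 1 + 1 + 0 + 1 + 1 + 1 + 1 = 7 ≡ 1 (mod 2).
s = (0, 0, 0, 1)^T — this equals column 1 of H (binary 0001), so error is at position 1.
Correct: flip bit 1 of r = 111110011111111 to get c = 011110011111111.


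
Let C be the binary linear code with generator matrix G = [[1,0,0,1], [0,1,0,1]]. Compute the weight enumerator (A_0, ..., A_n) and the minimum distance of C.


Weight distribution: A_0 = 1, A_2 = 3. Minimum distance d = 2.

Enumerate all 2^2 = 4 messages m ∈ F_2^2.
For each, compute codeword c = mG in F_2^4, then tally its weight.
  m = 00 → c = 0000, weight = 0.
  m = 10 → c = 1001, weight = 2.
  m = 01 → c = 0101, weight = 2.
  m = 11 → c = 1100, weight = 2.
Tally weights:
  weight 0: 1 codewords.
  weight 2: 3 codewords.
Minimum distance d = smallest w > 0 with A_w > 0 = 2.
Sanity: Σ A_w = 4 = 2^2 = 4 ✓.


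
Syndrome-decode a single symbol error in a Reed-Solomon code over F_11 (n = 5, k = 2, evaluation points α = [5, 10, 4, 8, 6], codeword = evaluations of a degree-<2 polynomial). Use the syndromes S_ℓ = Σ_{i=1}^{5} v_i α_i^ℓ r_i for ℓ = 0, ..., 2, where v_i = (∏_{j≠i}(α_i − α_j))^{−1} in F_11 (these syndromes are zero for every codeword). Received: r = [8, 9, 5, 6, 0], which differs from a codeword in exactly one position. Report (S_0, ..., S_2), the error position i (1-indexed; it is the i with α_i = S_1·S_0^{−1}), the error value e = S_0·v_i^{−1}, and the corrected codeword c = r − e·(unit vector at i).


S = (7, 4, 7), error at position 2, error magnitude e = 8, c = [8, 1, 5, 6, 0].

Step 1: column multipliers v_i = (∏_{j≠i}(α_i − α_j))^{−1} mod 11.
  i = 1 (α = 5): (5−10)(5−4)(5−8)(5−6) = (−5)·1·(−3)·(−1) = −15 ≡ 7, so v_1 = 7^{−1} = 8 (mod 11).
  i = 2 (α = 10): (10−5)(10−4)(10−8)(10−6) = 5·6·2·4 = 240 ≡ 9, so v_2 = 9^{−1} = 5 (mod 11).
  i = 3 (α = 4): (4−5)(4−10)(4−8)(4−6) = (−1)·(−6)·(−4)·(−2) = 48 ≡ 4, so v_3 = 4^{−1} = 3 (mod 11).
  i = 4 (α = 8): (8−5)(8−10)(8−4)(8−6) = 3·(−2)·4·2 = −48 ≡ 7, so v_4 = 7^{−1} = 8 (mod 11).
  i = 5 (α = 6): (6−5)(6−10)(6−4)(6−8) = 1·(−4)·2·(−2) = 16 ≡ 5, so v_5 = 5^{−1} = 9 (mod 11).
  v = [8, 5, 3, 8, 9].
Step 2: syndromes of r = [8, 9, 5, 6, 0] (all sums mod 11).
  S_0 = Σ v_i r_i = 8·8 + 5·9 + 3·5 + 8·6 + 9·0 = 172 ≡ 7.
  S_1 = Σ v_i α_i r_i = 8·5·8 + 5·10·9 + 3·4·5 + 8·8·6 + 9·6·0 = 1214 ≡ 4.
  α_i^2 mod 11 = [3, 1, 5, 9, 3].
  S_2 = Σ v_i α_i^2 r_i = 8·3·8 + 5·1·9 + 3·5·5 + 8·9·6 + 9·3·0 = 744 ≡ 7.
  S = (7, 4, 7) ≠ 0, so r is not a codeword (an error is present).
Step 3: locate the error. For a single error e at position i, S_ℓ = v_i·e·α_i^ℓ, so α_err = S_1/S_0.
  S_0^{−1} = 7^{−1} = 8 (mod 11), so α_err = 4·8 = 32 ≡ 10 = α_2. Error position i = 2.
  Consistency check: S_2/S_1 = 7·3 = 21 ≡ 10 = α_err ✓ (single-error assumption holds).
Step 4: error magnitude e = S_0/v_2 = S_0·∏_{j≠2}(α_2 − α_j) = 7·9 = 63 ≡ 8 (mod 11).
Step 5: correct position 2: c_2 = r_2 − e = 9 − 8 ≡ 1 (mod 11). Hence c = [8, 1, 5, 6, 0].
  Check: interpolating c through the α_i gives m(x) = 4 + 3·x (degree < 2) with m(α_i) = c_i for every i, so c is indeed a codeword.


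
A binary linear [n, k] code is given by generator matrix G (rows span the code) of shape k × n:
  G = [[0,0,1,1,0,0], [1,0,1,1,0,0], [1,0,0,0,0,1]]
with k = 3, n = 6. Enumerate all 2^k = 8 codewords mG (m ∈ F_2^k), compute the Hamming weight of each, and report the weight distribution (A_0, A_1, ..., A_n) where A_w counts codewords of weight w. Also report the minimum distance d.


Weight distribution: A_0 = 1, A_1 = 2, A_2 = 2, A_3 = 2, A_4 = 1. Minimum distance d = 1.

Enumerate all 2^3 = 8 messages m ∈ F_2^3.
For each, compute codeword c = mG in F_2^6, then tally its weight.
  m = 000 → c = 000000, weight = 0.
  m = 100 → c = 001100, weight = 2.
  m = 010 → c = 101100, weight = 3.
  m = 110 → c = 100000, weight = 1.
  m = 001 → c = 100001, weight = 2.
  m = 101 → c = 101101, weight = 4.
  m = 011 → c = 001101, weight = 3.
  m = 111 → c = 000001, weight = 1.
Tally weights:
  weight 0: 1 codewords.
  weight 1: 2 codewords.
  weight 2: 2 codewords.
  weight 3: 2 codewords.
  weight 4: 1 codewords.
Minimum distance d = smallest w > 0 with A_w > 0 = 1.
Sanity: Σ A_w = 8 = 2^3 = 8 ✓.


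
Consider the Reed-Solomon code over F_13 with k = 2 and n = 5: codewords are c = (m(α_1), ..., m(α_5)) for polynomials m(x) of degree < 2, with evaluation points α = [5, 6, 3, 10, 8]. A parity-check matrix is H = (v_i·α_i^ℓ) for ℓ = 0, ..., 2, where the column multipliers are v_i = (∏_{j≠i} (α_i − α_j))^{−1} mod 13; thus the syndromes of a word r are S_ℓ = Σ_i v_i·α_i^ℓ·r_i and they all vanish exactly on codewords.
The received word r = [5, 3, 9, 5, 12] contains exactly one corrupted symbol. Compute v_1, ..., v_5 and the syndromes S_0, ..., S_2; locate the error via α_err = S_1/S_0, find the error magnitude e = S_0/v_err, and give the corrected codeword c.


S = (7, 5, 11), error at position 4, error magnitude e = 10, c = [5, 3, 9, 8, 12].

Step 1: column multipliers v_i = (∏_{j≠i}(α_i − α_j))^{−1} mod 13.
  i = 1 (α = 5): (5−6)(5−3)(5−10)(5−8) = (−1)·2·(−5)·(−3) = −30 ≡ 9, so v_1 = 9^{−1} = 3 (mod 13).
  i = 2 (α = 6): (6−5)(6−3)(6−10)(6−8) = 1·3·(−4)·(−2) = 24 ≡ 11, so v_2 = 11^{−1} = 6 (mod 13).
  i = 3 (α = 3): (3−5)(3−6)(3−10)(3−8) = (−2)·(−3)·(−7)·(−5) = 210 ≡ 2, so v_3 = 2^{−1} = 7 (mod 13).
  i = 4 (α = 10): (10−5)(10−6)(10−3)(10−8) = 5·4·7·2 = 280 ≡ 7, so v_4 = 7^{−1} = 2 (mod 13).
  i = 5 (α = 8): (8−5)(8−6)(8−3)(8−10) = 3·2·5·(−2) = −60 ≡ 5, so v_5 = 5^{−1} = 8 (mod 13).
  v = [3, 6, 7, 2, 8].
Step 2: syndromes of r = [5, 3, 9, 5, 12] (all sums mod 13).
  S_0 = Σ v_i r_i = 3·5 + 6·3 + 7·9 + 2·5 + 8·12 = 202 ≡ 7.
  S_1 = Σ v_i α_i r_i = 3·5·5 + 6·6·3 + 7·3·9 + 2·10·5 + 8·8·12 = 1240 ≡ 5.
  α_i^2 mod 13 = [12, 10, 9, 9, 12].
  S_2 = Σ v_i α_i^2 r_i = 3·12·5 + 6·10·3 + 7·9·9 + 2·9·5 + 8·12·12 = 2169 ≡ 11.
  S = (7, 5, 11) ≠ 0, so r is not a codeword (an error is present).
Step 3: locate the error. For a single error e at position i, S_ℓ = v_i·e·α_i^ℓ, so α_err = S_1/S_0.
  S_0^{−1} = 7^{−1} = 2 (mod 13), so α_err = 5·2 = 10 ≡ 10 = α_4. Error position i = 4.
  Consistency check: S_2/S_1 = 11·8 = 88 ≡ 10 = α_err ✓ (single-error assumption holds).
Step 4: error magnitude e = S_0/v_4 = S_0·∏_{j≠4}(α_4 − α_j) = 7·7 = 49 ≡ 10 (mod 13).
Step 5: correct position 4: c_4 = r_4 − e = 5 − 10 ≡ 8 (mod 13). Hence c = [5, 3, 9, 8, 12].
  Check: interpolating c through the α_i gives m(x) = 2 + 11·x (degree < 2) with m(α_i) = c_i for every i, so c is indeed a codeword.


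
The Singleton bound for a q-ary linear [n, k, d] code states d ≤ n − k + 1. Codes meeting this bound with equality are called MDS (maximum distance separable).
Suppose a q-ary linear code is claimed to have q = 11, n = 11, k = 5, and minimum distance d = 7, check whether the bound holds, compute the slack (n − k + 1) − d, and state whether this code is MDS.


Singleton RHS = n − k + 1 = 7, slack = 0, bound satisfied, MDS.

Singleton bound: d ≤ n − k + 1.
Here n = 11, k = 5, so n − k + 1 = 7.
Given d = 7, check d ≤ 7: YES.
Slack = (n − k + 1) − d = 0.
The code is MDS (slack = 0).
Description: the claimed parameters are [11, 5, 7]_11; such a code would be MDS (meets Singleton bound).


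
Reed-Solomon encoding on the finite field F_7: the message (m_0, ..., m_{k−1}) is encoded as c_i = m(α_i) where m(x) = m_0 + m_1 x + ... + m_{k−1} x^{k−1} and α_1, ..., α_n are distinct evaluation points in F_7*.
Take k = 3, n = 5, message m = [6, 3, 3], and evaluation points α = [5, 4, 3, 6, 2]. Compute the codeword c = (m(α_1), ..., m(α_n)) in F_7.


c = [5, 3, 0, 6, 3]

Message polynomial: m(x) = 6 + 3·x + 3·x^2 (mod 7).
For each evaluation point α_i, compute m(α_i) mod 7:
  α_1 = 5: Horner steps 3 → 4 → 5, so m(5) = 5.
  α_2 = 4: Horner steps 3 → 1 → 3, so m(4) = 3.
  α_3 = 3: Horner steps 3 → 5 → 0, so m(3) = 0.
  α_4 = 6: Horner steps 3 → 0 → 6, so m(6) = 6.
  α_5 = 2: Horner steps 3 → 2 → 3, so m(2) = 3.
Codeword c = [5, 3, 0, 6, 3] ∈ F_7^5.


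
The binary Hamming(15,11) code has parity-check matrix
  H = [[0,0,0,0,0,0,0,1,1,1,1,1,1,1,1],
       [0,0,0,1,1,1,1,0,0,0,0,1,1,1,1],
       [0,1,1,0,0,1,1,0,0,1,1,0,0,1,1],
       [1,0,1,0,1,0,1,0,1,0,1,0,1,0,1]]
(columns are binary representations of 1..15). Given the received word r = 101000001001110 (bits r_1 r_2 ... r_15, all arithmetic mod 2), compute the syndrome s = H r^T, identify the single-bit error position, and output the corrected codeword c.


s = (0, 1, 0, 0)^T, error position = 4, corrected codeword c = 101100001001110

Compute s = H r^T mod 2 one row at a time:
  s_1 = 0 + 1 + 0 + 0 + 1 + 1 + 1 + 0 = 4 ≡ 0 (mod 2).
  s_2 = 0 + 0 + 0 + 0 + 1 + 1 + 1 + 0 = 3 ≡ 1 (mod 2).
  s_3 = 0 + 1 + 0 + 0 + 0 + 0 + 1 + 0 = 2 ≡ 0 (mod 2).
  s_4 = 1 + 1 + 0 + 0 + 1 + 0 + 1 + 0 = 4 ≡ 0 (mod 2).
s = (0, 1, 0, 0)^T — this equals column 4 of H (binary 0100), so error is at position 4.
Correct: flip bit 4 of r = 101000001001110 to get c = 101100001001110.


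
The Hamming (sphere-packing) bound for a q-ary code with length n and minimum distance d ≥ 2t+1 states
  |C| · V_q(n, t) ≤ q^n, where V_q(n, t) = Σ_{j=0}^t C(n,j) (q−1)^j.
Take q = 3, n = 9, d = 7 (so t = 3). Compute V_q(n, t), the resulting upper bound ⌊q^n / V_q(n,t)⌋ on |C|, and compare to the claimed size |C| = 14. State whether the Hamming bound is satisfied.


V_q(n, t) = 835, q^n = 19683, Hamming bound = 23, |C| = 14 ≤ bound (satisfied).

Step 1: Compute V_q(n, t) = Σ_{j=0}^3 C(n, j) (q−1)^j.
  j = 0: C(9,0)·(2)^0 = 1·1 = 1.
  j = 1: C(9,1)·(2)^1 = 9·2 = 18.
  j = 2: C(9,2)·(2)^2 = 36·4 = 144.
  j = 3: C(9,3)·(2)^3 = 84·8 = 672.
  V_q(n, t) = 1 + 18 + 144 + 672 = 835.
Step 2: q^n = 3^9 = 19683.
Step 3: Hamming bound ⌊q^n / V_q(n,t)⌋ = ⌊19683/835⌋ = 23.
Step 4: Compare |C| = 14 to 23: satisfied.
The claimed |C| lies below the Hamming bound.


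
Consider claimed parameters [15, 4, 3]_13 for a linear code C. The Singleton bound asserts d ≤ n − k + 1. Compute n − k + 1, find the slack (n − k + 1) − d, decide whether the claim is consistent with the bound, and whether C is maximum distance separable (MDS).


Singleton RHS = n − k + 1 = 12, slack = 9, bound satisfied, not MDS.

Singleton bound: d ≤ n − k + 1.
Here n = 15, k = 4, so n − k + 1 = 12.
Given d = 3, check d ≤ 12: YES.
Slack = (n − k + 1) − d = 9.
The code is NOT MDS (slack = 9 > 0).
Description: the claimed parameters are [15, 4, 3]_13; such a code would be non-MDS.


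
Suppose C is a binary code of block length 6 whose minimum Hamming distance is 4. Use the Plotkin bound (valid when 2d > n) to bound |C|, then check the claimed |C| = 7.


Plotkin bound M ≤ 4; given |C| = 7 > bound (violated).

Check applicability: 2d = 8, n = 6.
2d − n = 2 > 0, so Plotkin applies.
Compute d/(2d−n) = 4/2 ≈ 2.0000.
⌊d/(2d−n)⌋ = 2.
Plotkin bound: M ≤ 2·2 = 4.
Given |C| = 7, check: VIOLATED.
This |C| is above the Plotkin bound, so no binary code with n = 6, d = 4 and 7 codewords exists.


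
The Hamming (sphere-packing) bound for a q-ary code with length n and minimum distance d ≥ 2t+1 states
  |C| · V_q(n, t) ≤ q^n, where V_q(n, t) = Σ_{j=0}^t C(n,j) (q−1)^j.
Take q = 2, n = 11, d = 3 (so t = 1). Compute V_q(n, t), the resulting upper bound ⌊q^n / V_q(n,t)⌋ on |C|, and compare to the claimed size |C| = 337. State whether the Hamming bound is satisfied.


V_q(n, t) = 12, q^n = 2048, Hamming bound = 170, |C| = 337 > bound (violated).

Step 1: Compute V_q(n, t) = Σ_{j=0}^1 C(n, j) (q−1)^j.
  j = 0: C(11,0)·(1)^0 = 1·1 = 1.
  j = 1: C(11,1)·(1)^1 = 11·1 = 11.
  V_q(n, t) = 1 + 11 = 12.
Step 2: q^n = 2^11 = 2048.
Step 3: Hamming bound ⌊q^n / V_q(n,t)⌋ = ⌊2048/12⌋ = 170.
Step 4: Compare |C| = 337 to 170: violated.
The claimed |C| lies above the Hamming bound, so no 2-ary code of length 11 with d ≥ 3 can have 337 codewords.
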